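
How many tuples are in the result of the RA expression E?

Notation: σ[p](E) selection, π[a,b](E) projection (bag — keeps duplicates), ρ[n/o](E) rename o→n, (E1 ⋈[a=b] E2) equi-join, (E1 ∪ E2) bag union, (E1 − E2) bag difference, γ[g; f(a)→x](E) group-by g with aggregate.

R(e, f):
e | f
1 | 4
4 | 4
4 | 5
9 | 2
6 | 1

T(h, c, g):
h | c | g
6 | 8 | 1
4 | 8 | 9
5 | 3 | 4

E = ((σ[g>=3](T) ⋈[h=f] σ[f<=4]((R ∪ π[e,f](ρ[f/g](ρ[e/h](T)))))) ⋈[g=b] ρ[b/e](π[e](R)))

Subexpression sizes:
  T → 3
  σ[g>=3](T) → 2
  R → 5
  T → 3
  ρ[e/h](T) → 3
  ρ[f/g](ρ[e/h](T)) → 3
  π[e,f](ρ[f/g](ρ[e/h](T))) → 3
  (R ∪ π[e,f](ρ[f/g](ρ[e/h](T)))) → 8
  σ[f<=4]((R ∪ π[e,f](ρ[f/g](ρ[e/h](T))))) → 6
  (σ[g>=3](T) ⋈[h=f] σ[f<=4]((R ∪ π[e,f](ρ[f/g](ρ[e/h](T)))))) → 3
  R → 5
  π[e](R) → 5
  ρ[b/e](π[e](R)) → 5
  ((σ[g>=3](T) ⋈[h=f] σ[f<=4]((R ∪ π[e,f](ρ[f/g](ρ[e/h](T)))))) ⋈[g=b] ρ[b/e](π[e](R))) → 3

|E| = 3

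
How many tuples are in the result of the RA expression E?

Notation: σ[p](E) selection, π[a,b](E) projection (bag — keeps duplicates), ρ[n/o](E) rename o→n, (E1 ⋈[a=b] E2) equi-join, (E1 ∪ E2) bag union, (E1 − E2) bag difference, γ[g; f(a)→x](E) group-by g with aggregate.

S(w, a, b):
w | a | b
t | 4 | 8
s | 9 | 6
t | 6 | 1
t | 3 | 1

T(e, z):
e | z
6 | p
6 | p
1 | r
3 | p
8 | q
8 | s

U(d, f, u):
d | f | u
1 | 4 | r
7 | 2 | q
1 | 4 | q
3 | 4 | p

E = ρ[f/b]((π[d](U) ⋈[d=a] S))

Stepwise |·|:
  U → 4
  π[d](U) → 4
  S → 4
  (π[d](U) ⋈[d=a] S) → 1
  ρ[f/b]((π[d](U) ⋈[d=a] S)) → 1

|E| = 1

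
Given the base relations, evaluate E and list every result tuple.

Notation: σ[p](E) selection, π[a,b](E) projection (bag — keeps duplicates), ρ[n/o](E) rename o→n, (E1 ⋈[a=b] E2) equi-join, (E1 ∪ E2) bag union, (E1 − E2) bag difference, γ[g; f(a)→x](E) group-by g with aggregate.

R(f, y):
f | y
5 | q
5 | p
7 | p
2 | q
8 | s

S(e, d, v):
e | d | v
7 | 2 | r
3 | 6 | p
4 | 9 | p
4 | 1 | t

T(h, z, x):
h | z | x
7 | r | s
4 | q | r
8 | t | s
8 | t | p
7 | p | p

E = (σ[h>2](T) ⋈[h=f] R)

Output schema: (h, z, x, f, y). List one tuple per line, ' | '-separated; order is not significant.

Subexpression sizes:
  T → 5
  σ[h>2](T) → 5
  R → 5
  (σ[h>2](T) ⋈[h=f] R) → 4

== RESULT ==
h | z | x | f | y
7 | p | p | 7 | p
7 | r | s | 7 | p
8 | t | p | 8 | s
8 | t | s | 8 | s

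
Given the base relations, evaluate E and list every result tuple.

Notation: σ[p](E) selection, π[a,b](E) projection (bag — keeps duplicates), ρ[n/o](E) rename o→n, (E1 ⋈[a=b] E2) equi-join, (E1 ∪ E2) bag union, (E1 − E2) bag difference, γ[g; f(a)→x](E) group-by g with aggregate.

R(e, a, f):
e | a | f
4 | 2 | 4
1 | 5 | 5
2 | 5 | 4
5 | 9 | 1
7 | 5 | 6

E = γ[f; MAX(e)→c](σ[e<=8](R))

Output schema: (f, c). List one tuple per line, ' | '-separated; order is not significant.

Stepwise |·|:
  R → 5
  σ[e<=8](R) → 5
  γ[f; MAX(e)→c](σ[e<=8](R)) → 4

== RESULT ==
f | c
1 | 5
4 | 4
5 | 1
6 | 7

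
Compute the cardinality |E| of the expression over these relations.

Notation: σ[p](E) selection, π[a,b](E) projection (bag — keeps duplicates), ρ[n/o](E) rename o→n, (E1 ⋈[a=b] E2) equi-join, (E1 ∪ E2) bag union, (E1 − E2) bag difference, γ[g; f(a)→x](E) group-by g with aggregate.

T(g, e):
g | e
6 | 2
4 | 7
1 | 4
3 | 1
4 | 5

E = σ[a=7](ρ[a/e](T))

Per-node cardinality:
  T → 5
  ρ[a/e](T) → 5
  σ[a=7](ρ[a/e](T)) → 1

|E| = 1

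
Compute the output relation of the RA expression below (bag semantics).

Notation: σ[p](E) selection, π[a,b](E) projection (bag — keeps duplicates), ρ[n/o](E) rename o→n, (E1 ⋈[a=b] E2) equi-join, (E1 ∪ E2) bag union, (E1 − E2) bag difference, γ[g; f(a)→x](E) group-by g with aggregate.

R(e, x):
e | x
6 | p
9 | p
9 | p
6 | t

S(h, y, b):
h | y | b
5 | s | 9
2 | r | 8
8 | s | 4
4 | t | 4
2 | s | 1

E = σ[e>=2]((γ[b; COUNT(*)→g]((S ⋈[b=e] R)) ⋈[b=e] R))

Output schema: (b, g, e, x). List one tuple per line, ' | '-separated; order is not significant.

Row counts bottom-up:
  S → 5
  R → 4
  (S ⋈[b=e] R) → 2
  γ[b; COUNT(*)→g]((S ⋈[b=e] R)) → 1
  R → 4
  (γ[b; COUNT(*)→g]((S ⋈[b=e] R)) ⋈[b=e] R) → 2
  σ[e>=2]((γ[b; COUNT(*)→g]((S ⋈[b=e] R)) ⋈[b=e] R)) → 2

== RESULT ==
b | g | e | x
9 | 2 | 9 | p
9 | 2 | 9 | p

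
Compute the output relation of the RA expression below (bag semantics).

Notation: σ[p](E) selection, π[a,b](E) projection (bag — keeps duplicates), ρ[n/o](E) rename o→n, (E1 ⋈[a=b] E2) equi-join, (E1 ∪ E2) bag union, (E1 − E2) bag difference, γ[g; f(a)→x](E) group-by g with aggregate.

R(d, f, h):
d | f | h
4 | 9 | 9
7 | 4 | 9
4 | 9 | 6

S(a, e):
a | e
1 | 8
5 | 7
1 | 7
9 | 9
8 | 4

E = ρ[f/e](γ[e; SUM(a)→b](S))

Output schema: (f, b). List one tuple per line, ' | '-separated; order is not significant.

Subexpression sizes:
  S → 5
  γ[e; SUM(a)→b](S) → 4
  ρ[f/e](γ[e; SUM(a)→b](S)) → 4

== RESULT ==
f | b
4 | 8
7 | 6
8 | 1
9 | 9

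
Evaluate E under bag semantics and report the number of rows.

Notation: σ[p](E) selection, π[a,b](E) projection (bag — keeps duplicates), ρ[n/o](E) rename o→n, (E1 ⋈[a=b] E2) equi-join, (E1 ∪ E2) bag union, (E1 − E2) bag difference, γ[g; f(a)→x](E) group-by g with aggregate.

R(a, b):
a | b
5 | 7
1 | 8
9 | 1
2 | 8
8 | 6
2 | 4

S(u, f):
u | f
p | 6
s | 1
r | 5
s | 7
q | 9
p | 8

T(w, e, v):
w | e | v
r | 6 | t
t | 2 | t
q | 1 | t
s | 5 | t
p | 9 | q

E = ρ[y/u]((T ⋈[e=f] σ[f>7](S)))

Stepwise |·|:
  T → 5
  S → 6
  σ[f>7](S) → 2
  (T ⋈[e=f] σ[f>7](S)) → 1
  ρ[y/u]((T ⋈[e=f] σ[f>7](S))) → 1

|E| = 1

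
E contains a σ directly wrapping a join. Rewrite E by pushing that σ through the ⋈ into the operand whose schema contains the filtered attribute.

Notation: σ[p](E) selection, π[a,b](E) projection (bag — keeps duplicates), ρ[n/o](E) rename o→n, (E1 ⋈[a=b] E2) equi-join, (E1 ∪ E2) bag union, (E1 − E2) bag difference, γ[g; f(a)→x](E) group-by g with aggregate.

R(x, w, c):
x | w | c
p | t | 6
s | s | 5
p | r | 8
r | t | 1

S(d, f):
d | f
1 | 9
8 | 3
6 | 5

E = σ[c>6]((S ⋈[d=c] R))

σ filters on c, owned by the right side.
E' = (S ⋈[d=c] σ[c>6](R))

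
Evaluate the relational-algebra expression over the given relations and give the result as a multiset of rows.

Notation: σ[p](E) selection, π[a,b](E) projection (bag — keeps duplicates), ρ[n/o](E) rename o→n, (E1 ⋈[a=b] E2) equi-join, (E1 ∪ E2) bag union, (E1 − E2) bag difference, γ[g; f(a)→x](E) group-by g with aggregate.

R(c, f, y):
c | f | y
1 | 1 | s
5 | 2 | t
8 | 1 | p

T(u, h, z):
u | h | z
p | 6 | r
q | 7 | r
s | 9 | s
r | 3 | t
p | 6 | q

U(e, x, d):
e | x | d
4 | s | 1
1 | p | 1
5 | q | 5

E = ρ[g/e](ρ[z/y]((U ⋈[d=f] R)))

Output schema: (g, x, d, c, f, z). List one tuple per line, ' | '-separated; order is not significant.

Per-node cardinality:
  U → 3
  R → 3
  (U ⋈[d=f] R) → 4
  ρ[z/y]((U ⋈[d=f] R)) → 4
  ρ[g/e](ρ[z/y]((U ⋈[d=f] R))) → 4

== RESULT ==
g | x | d | c | f | z
1 | p | 1 | 1 | 1 | s
1 | p | 1 | 8 | 1 | p
4 | s | 1 | 1 | 1 | s
4 | s | 1 | 8 | 1 | p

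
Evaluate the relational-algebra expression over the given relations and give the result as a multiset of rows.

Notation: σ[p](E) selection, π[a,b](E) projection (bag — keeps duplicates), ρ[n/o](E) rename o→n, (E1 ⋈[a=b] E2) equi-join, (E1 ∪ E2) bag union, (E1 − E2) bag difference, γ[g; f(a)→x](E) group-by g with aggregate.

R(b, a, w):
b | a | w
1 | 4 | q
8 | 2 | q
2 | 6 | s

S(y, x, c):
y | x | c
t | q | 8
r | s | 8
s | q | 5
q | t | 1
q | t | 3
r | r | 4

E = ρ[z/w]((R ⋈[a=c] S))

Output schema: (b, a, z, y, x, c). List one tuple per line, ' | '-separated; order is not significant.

Subexpression sizes:
  R → 3
  S → 6
  (R ⋈[a=c] S) → 1
  ρ[z/w]((R ⋈[a=c] S)) → 1

== RESULT ==
b | a | z | y | x | c
1 | 4 | q | r | r | 4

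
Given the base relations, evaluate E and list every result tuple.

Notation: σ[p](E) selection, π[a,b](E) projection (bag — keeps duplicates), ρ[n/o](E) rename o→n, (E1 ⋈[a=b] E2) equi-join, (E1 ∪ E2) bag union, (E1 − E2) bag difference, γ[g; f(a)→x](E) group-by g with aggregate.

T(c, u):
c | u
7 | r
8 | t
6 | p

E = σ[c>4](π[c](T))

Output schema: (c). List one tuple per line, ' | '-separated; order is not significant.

Subexpression sizes:
  T → 3
  π[c](T) → 3
  σ[c>4](π[c](T)) → 3

== RESULT ==
c
6
7
8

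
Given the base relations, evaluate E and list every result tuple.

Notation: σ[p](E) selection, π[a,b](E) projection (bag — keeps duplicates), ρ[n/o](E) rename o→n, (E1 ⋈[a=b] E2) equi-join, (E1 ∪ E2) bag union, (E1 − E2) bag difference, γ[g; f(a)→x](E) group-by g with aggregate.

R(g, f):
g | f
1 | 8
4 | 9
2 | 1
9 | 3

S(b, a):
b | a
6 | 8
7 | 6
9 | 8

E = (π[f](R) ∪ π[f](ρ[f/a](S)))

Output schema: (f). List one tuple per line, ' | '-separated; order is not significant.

Row counts bottom-up:
  R → 4
  π[f](R) → 4
  S → 3
  ρ[f/a](S) → 3
  π[f](ρ[f/a](S)) → 3
  (π[f](R) ∪ π[f](ρ[f/a](S))) → 7

== RESULT ==
f
1
3
6
8
8
8
9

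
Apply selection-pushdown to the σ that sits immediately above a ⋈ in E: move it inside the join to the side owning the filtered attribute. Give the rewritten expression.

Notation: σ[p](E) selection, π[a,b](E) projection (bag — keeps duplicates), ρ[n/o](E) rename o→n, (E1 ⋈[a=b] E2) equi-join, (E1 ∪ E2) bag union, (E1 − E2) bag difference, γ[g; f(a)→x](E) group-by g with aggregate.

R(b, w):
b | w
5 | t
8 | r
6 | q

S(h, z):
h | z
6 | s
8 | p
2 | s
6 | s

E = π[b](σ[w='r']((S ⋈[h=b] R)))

σ filters on w, owned by the right side.
E' = π[b]((S ⋈[h=b] σ[w='r'](R)))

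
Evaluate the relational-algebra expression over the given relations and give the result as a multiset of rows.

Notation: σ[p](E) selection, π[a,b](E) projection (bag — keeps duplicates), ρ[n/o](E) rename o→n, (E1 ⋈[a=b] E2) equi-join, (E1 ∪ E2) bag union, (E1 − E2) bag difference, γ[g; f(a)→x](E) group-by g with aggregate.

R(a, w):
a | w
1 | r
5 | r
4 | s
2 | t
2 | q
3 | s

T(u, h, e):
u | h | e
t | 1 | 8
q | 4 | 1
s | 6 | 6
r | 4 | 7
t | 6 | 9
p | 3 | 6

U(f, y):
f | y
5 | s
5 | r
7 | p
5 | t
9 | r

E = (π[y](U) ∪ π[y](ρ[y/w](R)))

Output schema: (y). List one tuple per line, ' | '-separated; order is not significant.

Stepwise |·|:
  U → 5
  π[y](U) → 5
  R → 6
  ρ[y/w](R) → 6
  π[y](ρ[y/w](R)) → 6
  (π[y](U) ∪ π[y](ρ[y/w](R))) → 11

== RESULT ==
y
p
q
r
r
r
r
s
s
s
t
t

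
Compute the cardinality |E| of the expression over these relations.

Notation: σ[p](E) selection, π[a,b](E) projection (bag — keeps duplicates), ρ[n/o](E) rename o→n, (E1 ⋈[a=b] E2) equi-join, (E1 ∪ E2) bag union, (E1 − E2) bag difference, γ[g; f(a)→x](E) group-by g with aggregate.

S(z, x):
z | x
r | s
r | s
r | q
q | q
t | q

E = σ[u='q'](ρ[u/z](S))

Subexpression sizes:
  S → 5
  ρ[u/z](S) → 5
  σ[u='q'](ρ[u/z](S)) → 1

|E| = 1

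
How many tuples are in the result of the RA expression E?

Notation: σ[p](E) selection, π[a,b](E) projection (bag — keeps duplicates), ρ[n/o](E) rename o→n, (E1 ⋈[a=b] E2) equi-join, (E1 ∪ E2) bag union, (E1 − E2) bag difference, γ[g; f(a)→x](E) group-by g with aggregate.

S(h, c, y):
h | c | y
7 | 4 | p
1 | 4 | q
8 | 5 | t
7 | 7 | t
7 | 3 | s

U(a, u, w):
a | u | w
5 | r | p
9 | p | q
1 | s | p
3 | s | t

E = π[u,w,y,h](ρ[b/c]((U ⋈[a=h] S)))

Subexpression sizes:
  U → 4
  S → 5
  (U ⋈[a=h] S) → 1
  ρ[b/c]((U ⋈[a=h] S)) → 1
  π[u,w,y,h](ρ[b/c]((U ⋈[a=h] S))) → 1

|E| = 1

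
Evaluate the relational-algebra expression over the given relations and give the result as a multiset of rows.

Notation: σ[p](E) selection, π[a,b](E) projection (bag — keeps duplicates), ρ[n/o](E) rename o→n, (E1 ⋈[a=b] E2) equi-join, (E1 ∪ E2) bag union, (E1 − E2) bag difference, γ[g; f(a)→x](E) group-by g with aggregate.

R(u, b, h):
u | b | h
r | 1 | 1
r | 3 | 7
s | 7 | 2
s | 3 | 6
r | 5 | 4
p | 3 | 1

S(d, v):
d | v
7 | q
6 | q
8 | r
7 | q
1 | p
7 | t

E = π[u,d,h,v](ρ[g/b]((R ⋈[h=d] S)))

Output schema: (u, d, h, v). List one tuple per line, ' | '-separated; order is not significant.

Subexpression sizes:
  R → 6
  S → 6
  (R ⋈[h=d] S) → 6
  ρ[g/b]((R ⋈[h=d] S)) → 6
  π[u,d,h,v](ρ[g/b]((R ⋈[h=d] S))) → 6

== RESULT ==
u | d | h | v
p | 1 | 1 | p
r | 1 | 1 | p
r | 7 | 7 | q
r | 7 | 7 | q
r | 7 | 7 | t
s | 6 | 6 | q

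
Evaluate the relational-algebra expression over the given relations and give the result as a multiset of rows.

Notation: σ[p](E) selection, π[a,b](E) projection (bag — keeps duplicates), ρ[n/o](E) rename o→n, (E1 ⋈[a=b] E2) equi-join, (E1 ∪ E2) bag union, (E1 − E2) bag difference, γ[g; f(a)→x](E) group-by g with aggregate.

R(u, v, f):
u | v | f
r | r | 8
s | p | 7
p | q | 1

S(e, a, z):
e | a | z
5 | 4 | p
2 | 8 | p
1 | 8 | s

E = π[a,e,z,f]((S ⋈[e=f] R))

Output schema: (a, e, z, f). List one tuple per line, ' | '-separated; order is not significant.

Subexpression sizes:
  S → 3
  R → 3
  (S ⋈[e=f] R) → 1
  π[a,e,z,f]((S ⋈[e=f] R)) → 1

== RESULT ==
a | e | z | f
8 | 1 | s | 1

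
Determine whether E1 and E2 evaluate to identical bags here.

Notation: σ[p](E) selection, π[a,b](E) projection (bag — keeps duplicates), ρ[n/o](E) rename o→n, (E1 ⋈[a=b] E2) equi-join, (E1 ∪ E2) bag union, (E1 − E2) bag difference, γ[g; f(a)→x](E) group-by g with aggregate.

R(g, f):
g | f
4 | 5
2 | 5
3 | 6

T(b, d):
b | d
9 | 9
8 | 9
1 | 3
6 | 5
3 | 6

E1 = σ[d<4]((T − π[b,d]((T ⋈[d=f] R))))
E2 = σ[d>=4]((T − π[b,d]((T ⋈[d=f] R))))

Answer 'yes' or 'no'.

E1 row counts bottom-up:
  T → 5
  T → 5
  R → 3
  (T ⋈[d=f] R) → 3
  π[b,d]((T ⋈[d=f] R)) → 3
  (T − π[b,d]((T ⋈[d=f] R))) → 3
  σ[d<4]((T − π[b,d]((T ⋈[d=f] R)))) → 1
E2 row counts bottom-up:
  T → 5
  T → 5
  R → 3
  (T ⋈[d=f] R) → 3
  π[b,d]((T ⋈[d=f] R)) → 3
  (T − π[b,d]((T ⋈[d=f] R))) → 3
  σ[d>=4]((T − π[b,d]((T ⋈[d=f] R)))) → 2

E1 result:
b | d
1 | 3
E2 result:
b | d
8 | 9
9 | 9
Witness: (8, 9) appears 0× in E1 but 1× in E2.

no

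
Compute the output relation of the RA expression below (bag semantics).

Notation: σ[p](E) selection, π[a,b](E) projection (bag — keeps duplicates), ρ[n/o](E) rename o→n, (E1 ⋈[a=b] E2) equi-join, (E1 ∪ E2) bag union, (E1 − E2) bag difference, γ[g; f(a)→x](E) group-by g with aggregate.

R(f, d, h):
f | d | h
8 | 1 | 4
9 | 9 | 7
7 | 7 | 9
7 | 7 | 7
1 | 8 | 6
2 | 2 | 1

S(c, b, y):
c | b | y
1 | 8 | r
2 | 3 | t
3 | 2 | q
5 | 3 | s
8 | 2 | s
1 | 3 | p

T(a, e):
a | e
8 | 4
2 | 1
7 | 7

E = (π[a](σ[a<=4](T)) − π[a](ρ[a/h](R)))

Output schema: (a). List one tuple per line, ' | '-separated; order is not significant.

Per-node cardinality:
  T → 3
  σ[a<=4](T) → 1
  π[a](σ[a<=4](T)) → 1
  R → 6
  ρ[a/h](R) → 6
  π[a](ρ[a/h](R)) → 6
  (π[a](σ[a<=4](T)) − π[a](ρ[a/h](R))) → 1

== RESULT ==
a
2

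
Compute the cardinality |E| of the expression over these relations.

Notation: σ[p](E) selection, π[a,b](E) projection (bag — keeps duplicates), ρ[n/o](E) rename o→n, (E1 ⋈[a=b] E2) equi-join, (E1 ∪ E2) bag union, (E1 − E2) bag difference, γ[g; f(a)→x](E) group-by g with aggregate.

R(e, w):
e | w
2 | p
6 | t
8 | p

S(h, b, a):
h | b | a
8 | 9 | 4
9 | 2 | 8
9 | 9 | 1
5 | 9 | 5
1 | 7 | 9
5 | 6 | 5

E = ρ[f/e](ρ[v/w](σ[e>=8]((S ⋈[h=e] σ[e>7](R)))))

Per-node cardinality:
  S → 6
  R → 3
  σ[e>7](R) → 1
  (S ⋈[h=e] σ[e>7](R)) → 1
  σ[e>=8]((S ⋈[h=e] σ[e>7](R))) → 1
  ρ[v/w](σ[e>=8]((S ⋈[h=e] σ[e>7](R)))) → 1
  ρ[f/e](ρ[v/w](σ[e>=8]((S ⋈[h=e] σ[e>7](R))))) → 1

|E| = 1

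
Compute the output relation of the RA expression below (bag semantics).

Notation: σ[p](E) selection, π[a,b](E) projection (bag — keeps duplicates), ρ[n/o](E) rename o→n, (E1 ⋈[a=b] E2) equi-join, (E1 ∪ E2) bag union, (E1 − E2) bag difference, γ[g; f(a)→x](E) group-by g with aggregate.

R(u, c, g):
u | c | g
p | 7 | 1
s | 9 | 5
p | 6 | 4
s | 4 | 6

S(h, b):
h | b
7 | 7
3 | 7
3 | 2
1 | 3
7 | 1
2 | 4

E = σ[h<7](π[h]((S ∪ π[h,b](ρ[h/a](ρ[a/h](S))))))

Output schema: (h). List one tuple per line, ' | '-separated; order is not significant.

Row counts bottom-up:
  S → 6
  S → 6
  ρ[a/h](S) → 6
  ρ[h/a](ρ[a/h](S)) → 6
  π[h,b](ρ[h/a](ρ[a/h](S))) → 6
  (S ∪ π[h,b](ρ[h/a](ρ[a/h](S)))) → 12
  π[h]((S ∪ π[h,b](ρ[h/a](ρ[a/h](S))))) → 12
  σ[h<7](π[h]((S ∪ π[h,b](ρ[h/a](ρ[a/h](S)))))) → 8

== RESULT ==
h
1
1
2
2
3
3
3
3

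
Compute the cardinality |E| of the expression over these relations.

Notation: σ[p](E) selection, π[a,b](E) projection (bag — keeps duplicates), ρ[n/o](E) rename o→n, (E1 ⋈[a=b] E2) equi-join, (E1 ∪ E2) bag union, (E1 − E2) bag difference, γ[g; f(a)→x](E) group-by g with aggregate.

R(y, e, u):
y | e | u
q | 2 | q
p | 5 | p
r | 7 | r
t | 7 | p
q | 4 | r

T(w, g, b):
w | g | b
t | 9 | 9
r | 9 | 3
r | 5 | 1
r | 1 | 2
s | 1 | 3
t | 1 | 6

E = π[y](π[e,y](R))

Stepwise |·|:
  R → 5
  π[e,y](R) → 5
  π[y](π[e,y](R)) → 5

|E| = 5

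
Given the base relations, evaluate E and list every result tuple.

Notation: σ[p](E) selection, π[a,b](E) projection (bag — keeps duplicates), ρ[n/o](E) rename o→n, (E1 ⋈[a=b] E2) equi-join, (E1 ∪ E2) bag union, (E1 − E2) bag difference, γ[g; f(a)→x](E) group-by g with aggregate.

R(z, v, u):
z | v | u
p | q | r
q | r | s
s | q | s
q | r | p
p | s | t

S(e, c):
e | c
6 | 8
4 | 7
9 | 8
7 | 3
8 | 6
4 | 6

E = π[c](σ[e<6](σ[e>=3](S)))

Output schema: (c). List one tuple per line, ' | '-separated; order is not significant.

Row counts bottom-up:
  S → 6
  σ[e>=3](S) → 6
  σ[e<6](σ[e>=3](S)) → 2
  π[c](σ[e<6](σ[e>=3](S))) → 2

== RESULT ==
c
6
7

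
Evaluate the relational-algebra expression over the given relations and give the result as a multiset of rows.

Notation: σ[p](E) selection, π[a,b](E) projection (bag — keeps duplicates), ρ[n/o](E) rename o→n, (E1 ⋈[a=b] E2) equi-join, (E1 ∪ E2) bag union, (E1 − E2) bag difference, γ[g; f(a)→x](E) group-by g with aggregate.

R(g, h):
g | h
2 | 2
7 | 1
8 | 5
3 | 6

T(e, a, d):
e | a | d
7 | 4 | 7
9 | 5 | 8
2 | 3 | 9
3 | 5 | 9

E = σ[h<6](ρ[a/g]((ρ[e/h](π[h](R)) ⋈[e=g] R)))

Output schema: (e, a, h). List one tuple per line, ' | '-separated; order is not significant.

Stepwise |·|:
  R → 4
  π[h](R) → 4
  ρ[e/h](π[h](R)) → 4
  R → 4
  (ρ[e/h](π[h](R)) ⋈[e=g] R) → 1
  ρ[a/g]((ρ[e/h](π[h](R)) ⋈[e=g] R)) → 1
  σ[h<6](ρ[a/g]((ρ[e/h](π[h](R)) ⋈[e=g] R))) → 1

== RESULT ==
e | a | h
2 | 2 | 2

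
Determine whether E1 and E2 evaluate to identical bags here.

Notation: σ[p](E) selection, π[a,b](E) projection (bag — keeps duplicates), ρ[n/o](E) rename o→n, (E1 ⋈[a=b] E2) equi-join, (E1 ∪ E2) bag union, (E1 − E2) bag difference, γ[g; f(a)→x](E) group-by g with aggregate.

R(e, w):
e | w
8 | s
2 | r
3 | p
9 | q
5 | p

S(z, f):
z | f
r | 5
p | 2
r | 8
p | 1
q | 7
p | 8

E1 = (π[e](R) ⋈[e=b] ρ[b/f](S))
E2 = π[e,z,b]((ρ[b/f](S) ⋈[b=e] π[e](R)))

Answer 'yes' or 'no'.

E1 stepwise |·|:
  R → 5
  π[e](R) → 5
  S → 6
  ρ[b/f](S) → 6
  (π[e](R) ⋈[e=b] ρ[b/f](S)) → 4
E2 stepwise |·|:
  S → 6
  ρ[b/f](S) → 6
  R → 5
  π[e](R) → 5
  (ρ[b/f](S) ⋈[b=e] π[e](R)) → 4
  π[e,z,b]((ρ[b/f](S) ⋈[b=e] π[e](R))) → 4

E1 and E2 produce the same multiset:
e | z | b
2 | p | 2
5 | r | 5
8 | p | 8
8 | r | 8

yes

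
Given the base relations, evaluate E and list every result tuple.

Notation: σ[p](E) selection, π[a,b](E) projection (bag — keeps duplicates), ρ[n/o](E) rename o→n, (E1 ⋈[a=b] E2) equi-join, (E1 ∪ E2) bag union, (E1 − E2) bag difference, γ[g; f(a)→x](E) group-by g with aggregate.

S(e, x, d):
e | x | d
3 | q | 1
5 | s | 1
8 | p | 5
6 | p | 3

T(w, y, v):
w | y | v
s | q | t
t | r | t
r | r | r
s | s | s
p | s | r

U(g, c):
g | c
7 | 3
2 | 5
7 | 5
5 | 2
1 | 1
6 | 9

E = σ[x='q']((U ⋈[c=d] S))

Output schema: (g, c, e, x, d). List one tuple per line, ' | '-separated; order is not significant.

Subexpression sizes:
  U → 6
  S → 4
  (U ⋈[c=d] S) → 5
  σ[x='q']((U ⋈[c=d] S)) → 1

== RESULT ==
g | c | e | x | d
1 | 1 | 3 | q | 1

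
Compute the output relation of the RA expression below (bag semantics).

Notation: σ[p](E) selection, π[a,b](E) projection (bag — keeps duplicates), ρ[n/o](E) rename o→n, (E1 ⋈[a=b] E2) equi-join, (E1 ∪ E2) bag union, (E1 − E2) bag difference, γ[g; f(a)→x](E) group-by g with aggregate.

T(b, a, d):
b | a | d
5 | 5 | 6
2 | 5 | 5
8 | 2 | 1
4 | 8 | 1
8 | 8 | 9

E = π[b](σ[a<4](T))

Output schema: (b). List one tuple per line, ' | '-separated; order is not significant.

Subexpression sizes:
  T → 5
  σ[a<4](T) → 1
  π[b](σ[a<4](T)) → 1

== RESULT ==
b
8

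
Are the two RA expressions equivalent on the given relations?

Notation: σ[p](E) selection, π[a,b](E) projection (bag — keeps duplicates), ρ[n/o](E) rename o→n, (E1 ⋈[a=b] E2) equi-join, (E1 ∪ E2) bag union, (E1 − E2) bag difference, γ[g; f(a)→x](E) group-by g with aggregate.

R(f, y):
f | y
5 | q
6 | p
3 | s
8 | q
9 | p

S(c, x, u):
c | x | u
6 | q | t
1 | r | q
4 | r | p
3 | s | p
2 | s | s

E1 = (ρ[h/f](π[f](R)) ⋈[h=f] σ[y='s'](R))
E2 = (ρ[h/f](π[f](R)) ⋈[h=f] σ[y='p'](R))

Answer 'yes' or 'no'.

E1 subexpression sizes:
  R → 5
  π[f](R) → 5
  ρ[h/f](π[f](R)) → 5
  R → 5
  σ[y='s'](R) → 1
  (ρ[h/f](π[f](R)) ⋈[h=f] σ[y='s'](R)) → 1
E2 subexpression sizes:
  R → 5
  π[f](R) → 5
  ρ[h/f](π[f](R)) → 5
  R → 5
  σ[y='p'](R) → 2
  (ρ[h/f](π[f](R)) ⋈[h=f] σ[y='p'](R)) → 2

E1 result:
h | f | y
3 | 3 | s
E2 result:
h | f | y
6 | 6 | p
9 | 9 | p
Witness: (9, 9, 'p') appears 0× in E1 but 1× in E2.

no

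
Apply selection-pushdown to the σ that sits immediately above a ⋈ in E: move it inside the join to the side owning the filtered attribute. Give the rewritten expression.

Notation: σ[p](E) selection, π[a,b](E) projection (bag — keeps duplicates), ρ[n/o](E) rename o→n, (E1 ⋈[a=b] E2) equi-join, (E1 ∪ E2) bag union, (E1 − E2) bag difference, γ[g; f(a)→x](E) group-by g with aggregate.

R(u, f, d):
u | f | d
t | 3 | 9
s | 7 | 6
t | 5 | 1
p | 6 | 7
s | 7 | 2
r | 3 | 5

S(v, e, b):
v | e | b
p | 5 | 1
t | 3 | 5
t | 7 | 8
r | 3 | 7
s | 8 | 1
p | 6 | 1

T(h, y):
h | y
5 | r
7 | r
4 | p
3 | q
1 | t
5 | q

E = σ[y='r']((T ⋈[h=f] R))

σ filters on y, owned by the left side.
E' = (σ[y='r'](T) ⋈[h=f] R)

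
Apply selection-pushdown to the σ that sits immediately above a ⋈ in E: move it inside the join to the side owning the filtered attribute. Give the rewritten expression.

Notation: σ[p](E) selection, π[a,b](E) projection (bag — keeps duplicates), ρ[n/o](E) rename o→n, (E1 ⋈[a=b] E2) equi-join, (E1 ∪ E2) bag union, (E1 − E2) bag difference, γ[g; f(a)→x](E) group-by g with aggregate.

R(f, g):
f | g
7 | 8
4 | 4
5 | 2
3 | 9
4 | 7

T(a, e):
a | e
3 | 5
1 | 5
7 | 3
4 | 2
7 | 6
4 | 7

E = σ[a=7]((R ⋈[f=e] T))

σ filters on a, owned by the right side.
E' = (R ⋈[f=e] σ[a=7](T))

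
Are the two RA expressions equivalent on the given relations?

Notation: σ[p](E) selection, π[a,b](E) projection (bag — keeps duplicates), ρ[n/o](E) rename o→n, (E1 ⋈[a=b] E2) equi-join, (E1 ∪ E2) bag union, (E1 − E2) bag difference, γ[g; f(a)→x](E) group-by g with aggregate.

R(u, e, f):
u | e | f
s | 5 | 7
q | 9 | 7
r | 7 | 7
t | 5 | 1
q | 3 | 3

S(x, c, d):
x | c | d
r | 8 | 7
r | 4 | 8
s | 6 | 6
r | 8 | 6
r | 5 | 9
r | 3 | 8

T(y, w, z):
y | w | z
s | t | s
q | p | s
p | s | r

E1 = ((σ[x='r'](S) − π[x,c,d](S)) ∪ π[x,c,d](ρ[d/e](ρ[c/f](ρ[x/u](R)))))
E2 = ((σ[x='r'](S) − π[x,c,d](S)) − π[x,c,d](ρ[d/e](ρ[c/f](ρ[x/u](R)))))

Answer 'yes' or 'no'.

E1 row counts bottom-up:
  S → 6
  σ[x='r'](S) → 5
  S → 6
  π[x,c,d](S) → 6
  (σ[x='r'](S) − π[x,c,d](S)) → 0
  R → 5
  ρ[x/u](R) → 5
  ρ[c/f](ρ[x/u](R)) → 5
  ρ[d/e](ρ[c/f](ρ[x/u](R))) → 5
  π[x,c,d](ρ[d/e](ρ[c/f](ρ[x/u](R)))) → 5
  ((σ[x='r'](S) − π[x,c,d](S)) ∪ π[x,c,d](ρ[d/e](ρ[c/f](ρ[x/u](R))))) → 5
E2 row counts bottom-up:
  S → 6
  σ[x='r'](S) → 5
  S → 6
  π[x,c,d](S) → 6
  (σ[x='r'](S) − π[x,c,d](S)) → 0
  R → 5
  ρ[x/u](R) → 5
  ρ[c/f](ρ[x/u](R)) → 5
  ρ[d/e](ρ[c/f](ρ[x/u](R))) → 5
  π[x,c,d](ρ[d/e](ρ[c/f](ρ[x/u](R)))) → 5
  ((σ[x='r'](S) − π[x,c,d](S)) − π[x,c,d](ρ[d/e](ρ[c/f](ρ[x/u](R))))) → 0

E1 result:
x | c | d
q | 3 | 3
q | 7 | 9
r | 7 | 7
s | 7 | 5
t | 1 | 5
E2 result:
x | c | d
(0 rows)
Witness: ('s', 7, 5) appears 1× in E1 but 0× in E2.

no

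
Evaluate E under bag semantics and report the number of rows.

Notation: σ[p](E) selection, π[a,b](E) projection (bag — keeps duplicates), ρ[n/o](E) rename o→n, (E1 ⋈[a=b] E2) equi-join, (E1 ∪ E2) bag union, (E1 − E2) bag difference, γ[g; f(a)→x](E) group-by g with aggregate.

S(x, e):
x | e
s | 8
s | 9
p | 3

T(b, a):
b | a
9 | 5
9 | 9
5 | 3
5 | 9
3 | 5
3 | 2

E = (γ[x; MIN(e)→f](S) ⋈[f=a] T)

Row counts bottom-up:
  S → 3
  γ[x; MIN(e)→f](S) → 2
  T → 6
  (γ[x; MIN(e)→f](S) ⋈[f=a] T) → 1

|E| = 1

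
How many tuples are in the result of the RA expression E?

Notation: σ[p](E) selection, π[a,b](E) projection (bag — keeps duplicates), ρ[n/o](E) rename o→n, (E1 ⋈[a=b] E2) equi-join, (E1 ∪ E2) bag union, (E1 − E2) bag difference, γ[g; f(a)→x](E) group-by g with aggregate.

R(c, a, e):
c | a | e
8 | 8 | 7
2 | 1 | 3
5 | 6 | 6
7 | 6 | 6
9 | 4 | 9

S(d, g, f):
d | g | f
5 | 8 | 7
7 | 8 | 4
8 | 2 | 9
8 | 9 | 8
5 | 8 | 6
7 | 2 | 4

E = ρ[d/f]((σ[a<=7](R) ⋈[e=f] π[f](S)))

Stepwise |·|:
  R → 5
  σ[a<=7](R) → 4
  S → 6
  π[f](S) → 6
  (σ[a<=7](R) ⋈[e=f] π[f](S)) → 3
  ρ[d/f]((σ[a<=7](R) ⋈[e=f] π[f](S))) → 3

|E| = 3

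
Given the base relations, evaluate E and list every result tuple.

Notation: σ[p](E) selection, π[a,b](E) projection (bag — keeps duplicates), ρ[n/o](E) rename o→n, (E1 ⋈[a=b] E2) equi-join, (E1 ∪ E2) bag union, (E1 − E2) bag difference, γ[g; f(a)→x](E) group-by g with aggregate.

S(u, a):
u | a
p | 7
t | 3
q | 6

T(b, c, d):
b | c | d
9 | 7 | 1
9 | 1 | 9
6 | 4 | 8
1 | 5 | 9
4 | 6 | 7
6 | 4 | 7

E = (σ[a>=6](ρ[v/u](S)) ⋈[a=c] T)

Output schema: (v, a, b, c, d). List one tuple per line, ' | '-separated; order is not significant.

Subexpression sizes:
  S → 3
  ρ[v/u](S) → 3
  σ[a>=6](ρ[v/u](S)) → 2
  T → 6
  (σ[a>=6](ρ[v/u](S)) ⋈[a=c] T) → 2

== RESULT ==
v | a | b | c | d
p | 7 | 9 | 7 | 1
q | 6 | 4 | 6 | 7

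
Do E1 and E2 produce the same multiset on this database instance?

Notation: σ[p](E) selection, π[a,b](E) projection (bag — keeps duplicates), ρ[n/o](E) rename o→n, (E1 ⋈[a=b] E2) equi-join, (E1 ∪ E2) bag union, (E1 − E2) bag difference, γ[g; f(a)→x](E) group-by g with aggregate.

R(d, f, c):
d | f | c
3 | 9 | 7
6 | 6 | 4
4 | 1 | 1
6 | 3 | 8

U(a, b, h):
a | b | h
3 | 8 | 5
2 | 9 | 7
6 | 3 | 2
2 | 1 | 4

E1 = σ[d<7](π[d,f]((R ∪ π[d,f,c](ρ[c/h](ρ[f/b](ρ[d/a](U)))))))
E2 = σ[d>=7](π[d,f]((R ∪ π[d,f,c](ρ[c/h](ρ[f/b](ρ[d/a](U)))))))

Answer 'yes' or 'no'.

E1 per-node cardinality:
  R → 4
  U → 4
  ρ[d/a](U) → 4
  ρ[f/b](ρ[d/a](U)) → 4
  ρ[c/h](ρ[f/b](ρ[d/a](U))) → 4
  π[d,f,c](ρ[c/h](ρ[f/b](ρ[d/a](U)))) → 4
  (R ∪ π[d,f,c](ρ[c/h](ρ[f/b](ρ[d/a](U))))) → 8
  π[d,f]((R ∪ π[d,f,c](ρ[c/h](ρ[f/b](ρ[d/a](U)))))) → 8
  σ[d<7](π[d,f]((R ∪ π[d,f,c](ρ[c/h](ρ[f/b](ρ[d/a](U))))))) → 8
E2 per-node cardinality:
  R → 4
  U → 4
  ρ[d/a](U) → 4
  ρ[f/b](ρ[d/a](U)) → 4
  ρ[c/h](ρ[f/b](ρ[d/a](U))) → 4
  π[d,f,c](ρ[c/h](ρ[f/b](ρ[d/a](U)))) → 4
  (R ∪ π[d,f,c](ρ[c/h](ρ[f/b](ρ[d/a](U))))) → 8
  π[d,f]((R ∪ π[d,f,c](ρ[c/h](ρ[f/b](ρ[d/a](U)))))) → 8
  σ[d>=7](π[d,f]((R ∪ π[d,f,c](ρ[c/h](ρ[f/b](ρ[d/a](U))))))) → 0

E1 result:
d | f
2 | 1
2 | 9
3 | 8
3 | 9
4 | 1
6 | 3
6 | 3
6 | 6
E2 result:
d | f
(0 rows)
Witness: (2, 9) appears 1× in E1 but 0× in E2.

no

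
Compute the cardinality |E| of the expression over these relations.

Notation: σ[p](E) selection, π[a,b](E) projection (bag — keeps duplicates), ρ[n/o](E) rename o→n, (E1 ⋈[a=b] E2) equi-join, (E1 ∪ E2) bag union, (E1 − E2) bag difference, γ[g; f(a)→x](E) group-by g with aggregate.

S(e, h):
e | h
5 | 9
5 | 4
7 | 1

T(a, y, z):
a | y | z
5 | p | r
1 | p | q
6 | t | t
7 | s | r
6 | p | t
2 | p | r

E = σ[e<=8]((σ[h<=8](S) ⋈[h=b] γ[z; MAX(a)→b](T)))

Subexpression sizes:
  S → 3
  σ[h<=8](S) → 2
  T → 6
  γ[z; MAX(a)→b](T) → 3
  (σ[h<=8](S) ⋈[h=b] γ[z; MAX(a)→b](T)) → 1
  σ[e<=8]((σ[h<=8](S) ⋈[h=b] γ[z; MAX(a)→b](T))) → 1

|E| = 1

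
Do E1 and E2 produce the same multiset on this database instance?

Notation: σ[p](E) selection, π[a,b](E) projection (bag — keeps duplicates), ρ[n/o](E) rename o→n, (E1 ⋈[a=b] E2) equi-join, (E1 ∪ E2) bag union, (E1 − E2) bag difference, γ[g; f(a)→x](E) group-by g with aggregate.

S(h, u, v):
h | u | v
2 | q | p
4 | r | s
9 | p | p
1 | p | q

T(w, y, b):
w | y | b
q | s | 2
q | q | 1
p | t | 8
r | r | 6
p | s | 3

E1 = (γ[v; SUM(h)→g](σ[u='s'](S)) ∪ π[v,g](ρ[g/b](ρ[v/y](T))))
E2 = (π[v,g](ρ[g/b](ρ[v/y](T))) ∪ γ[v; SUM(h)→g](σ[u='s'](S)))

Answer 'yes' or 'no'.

E1 row counts bottom-up:
  S → 4
  σ[u='s'](S) → 0
  γ[v; SUM(h)→g](σ[u='s'](S)) → 0
  T → 5
  ρ[v/y](T) → 5
  ρ[g/b](ρ[v/y](T)) → 5
  π[v,g](ρ[g/b](ρ[v/y](T))) → 5
  (γ[v; SUM(h)→g](σ[u='s'](S)) ∪ π[v,g](ρ[g/b](ρ[v/y](T)))) → 5
E2 row counts bottom-up:
  T → 5
  ρ[v/y](T) → 5
  ρ[g/b](ρ[v/y](T)) → 5
  π[v,g](ρ[g/b](ρ[v/y](T))) → 5
  S → 4
  σ[u='s'](S) → 0
  γ[v; SUM(h)→g](σ[u='s'](S)) → 0
  (π[v,g](ρ[g/b](ρ[v/y](T))) ∪ γ[v; SUM(h)→g](σ[u='s'](S))) → 5

E1 and E2 produce the same multiset:
v | g
q | 1
r | 6
s | 2
s | 3
t | 8

yes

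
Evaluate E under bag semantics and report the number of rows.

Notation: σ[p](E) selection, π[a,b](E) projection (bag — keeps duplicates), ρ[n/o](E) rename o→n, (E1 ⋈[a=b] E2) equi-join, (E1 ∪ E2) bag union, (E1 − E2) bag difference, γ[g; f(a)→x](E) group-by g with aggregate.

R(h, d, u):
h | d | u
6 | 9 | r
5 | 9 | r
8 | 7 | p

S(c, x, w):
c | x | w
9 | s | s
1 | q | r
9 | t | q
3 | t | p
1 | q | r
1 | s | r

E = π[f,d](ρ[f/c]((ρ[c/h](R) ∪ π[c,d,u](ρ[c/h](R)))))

Row counts bottom-up:
  R → 3
  ρ[c/h](R) → 3
  R → 3
  ρ[c/h](R) → 3
  π[c,d,u](ρ[c/h](R)) → 3
  (ρ[c/h](R) ∪ π[c,d,u](ρ[c/h](R))) → 6
  ρ[f/c]((ρ[c/h](R) ∪ π[c,d,u](ρ[c/h](R)))) → 6
  π[f,d](ρ[f/c]((ρ[c/h](R) ∪ π[c,d,u](ρ[c/h](R))))) → 6

|E| = 6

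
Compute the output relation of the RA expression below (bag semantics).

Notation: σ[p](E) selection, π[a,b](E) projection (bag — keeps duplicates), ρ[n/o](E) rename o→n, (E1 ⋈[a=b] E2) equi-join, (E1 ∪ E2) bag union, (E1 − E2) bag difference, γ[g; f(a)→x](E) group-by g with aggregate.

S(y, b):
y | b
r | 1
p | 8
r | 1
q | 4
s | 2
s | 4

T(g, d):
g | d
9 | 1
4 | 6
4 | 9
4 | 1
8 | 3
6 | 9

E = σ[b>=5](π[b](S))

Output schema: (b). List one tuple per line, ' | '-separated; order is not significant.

Per-node cardinality:
  S → 6
  π[b](S) → 6
  σ[b>=5](π[b](S)) → 1

== RESULT ==
b
8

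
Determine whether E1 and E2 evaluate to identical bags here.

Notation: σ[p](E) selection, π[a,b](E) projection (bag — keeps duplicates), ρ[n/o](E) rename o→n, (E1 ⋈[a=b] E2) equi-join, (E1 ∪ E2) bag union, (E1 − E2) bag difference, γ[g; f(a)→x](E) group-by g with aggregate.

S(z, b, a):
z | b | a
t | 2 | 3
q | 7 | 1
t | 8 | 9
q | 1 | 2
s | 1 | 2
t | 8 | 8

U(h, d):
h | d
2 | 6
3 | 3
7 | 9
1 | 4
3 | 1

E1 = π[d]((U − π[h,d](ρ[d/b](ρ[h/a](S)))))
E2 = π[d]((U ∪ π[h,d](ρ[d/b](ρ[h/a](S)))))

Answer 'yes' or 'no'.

E1 row counts bottom-up:
  U → 5
  S → 6
  ρ[h/a](S) → 6
  ρ[d/b](ρ[h/a](S)) → 6
  π[h,d](ρ[d/b](ρ[h/a](S))) → 6
  (U − π[h,d](ρ[d/b](ρ[h/a](S)))) → 5
  π[d]((U − π[h,d](ρ[d/b](ρ[h/a](S))))) → 5
E2 row counts bottom-up:
  U → 5
  S → 6
  ρ[h/a](S) → 6
  ρ[d/b](ρ[h/a](S)) → 6
  π[h,d](ρ[d/b](ρ[h/a](S))) → 6
  (U ∪ π[h,d](ρ[d/b](ρ[h/a](S)))) → 11
  π[d]((U ∪ π[h,d](ρ[d/b](ρ[h/a](S))))) → 11

E1 result:
d
1
3
4
6
9
E2 result:
d
1
1
1
2
3
4
6
7
8
8
9
Witness: (2,) appears 0× in E1 but 1× in E2.

no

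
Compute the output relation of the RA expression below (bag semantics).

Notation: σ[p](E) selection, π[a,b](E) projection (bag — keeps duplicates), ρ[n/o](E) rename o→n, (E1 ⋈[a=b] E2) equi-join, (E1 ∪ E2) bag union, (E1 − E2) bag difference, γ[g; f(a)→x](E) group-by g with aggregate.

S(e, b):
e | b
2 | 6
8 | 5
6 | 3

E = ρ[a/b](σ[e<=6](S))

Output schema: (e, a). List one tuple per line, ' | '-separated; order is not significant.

Stepwise |·|:
  S → 3
  σ[e<=6](S) → 2
  ρ[a/b](σ[e<=6](S)) → 2

== RESULT ==
e | a
2 | 6
6 | 3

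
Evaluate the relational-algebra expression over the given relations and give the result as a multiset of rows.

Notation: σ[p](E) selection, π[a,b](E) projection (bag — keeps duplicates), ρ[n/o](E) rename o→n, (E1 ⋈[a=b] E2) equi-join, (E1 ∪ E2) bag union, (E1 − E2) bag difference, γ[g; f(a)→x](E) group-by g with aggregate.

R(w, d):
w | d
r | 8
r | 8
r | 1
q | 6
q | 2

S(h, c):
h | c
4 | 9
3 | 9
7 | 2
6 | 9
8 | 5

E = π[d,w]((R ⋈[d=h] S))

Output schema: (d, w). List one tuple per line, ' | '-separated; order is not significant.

Stepwise |·|:
  R → 5
  S → 5
  (R ⋈[d=h] S) → 3
  π[d,w]((R ⋈[d=h] S)) → 3

== RESULT ==
d | w
6 | q
8 | r
8 | r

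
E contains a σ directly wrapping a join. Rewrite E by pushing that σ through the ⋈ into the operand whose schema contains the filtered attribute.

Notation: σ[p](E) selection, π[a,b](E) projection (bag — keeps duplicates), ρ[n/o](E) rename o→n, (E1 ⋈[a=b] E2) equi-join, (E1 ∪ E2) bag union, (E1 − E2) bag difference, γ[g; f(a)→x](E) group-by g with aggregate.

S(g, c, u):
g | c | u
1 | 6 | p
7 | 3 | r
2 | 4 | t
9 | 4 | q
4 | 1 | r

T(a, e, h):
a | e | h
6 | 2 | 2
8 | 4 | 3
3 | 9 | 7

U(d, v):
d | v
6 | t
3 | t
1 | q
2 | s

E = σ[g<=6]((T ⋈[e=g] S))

σ filters on g, owned by the right side.
E' = (T ⋈[e=g] σ[g<=6](S))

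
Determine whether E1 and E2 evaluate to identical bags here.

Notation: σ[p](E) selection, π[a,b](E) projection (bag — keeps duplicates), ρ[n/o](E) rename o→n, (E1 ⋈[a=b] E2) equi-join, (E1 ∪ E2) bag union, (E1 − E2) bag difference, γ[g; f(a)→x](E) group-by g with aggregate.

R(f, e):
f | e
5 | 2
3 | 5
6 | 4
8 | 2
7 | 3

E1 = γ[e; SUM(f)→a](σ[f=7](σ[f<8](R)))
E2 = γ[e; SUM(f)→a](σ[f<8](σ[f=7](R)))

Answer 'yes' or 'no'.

E1 row counts bottom-up:
  R → 5
  σ[f<8](R) → 4
  σ[f=7](σ[f<8](R)) → 1
  γ[e; SUM(f)→a](σ[f=7](σ[f<8](R))) → 1
E2 row counts bottom-up:
  R → 5
  σ[f=7](R) → 1
  σ[f<8](σ[f=7](R)) → 1
  γ[e; SUM(f)→a](σ[f<8](σ[f=7](R))) → 1

E1 and E2 produce the same multiset:
e | a
3 | 7

yes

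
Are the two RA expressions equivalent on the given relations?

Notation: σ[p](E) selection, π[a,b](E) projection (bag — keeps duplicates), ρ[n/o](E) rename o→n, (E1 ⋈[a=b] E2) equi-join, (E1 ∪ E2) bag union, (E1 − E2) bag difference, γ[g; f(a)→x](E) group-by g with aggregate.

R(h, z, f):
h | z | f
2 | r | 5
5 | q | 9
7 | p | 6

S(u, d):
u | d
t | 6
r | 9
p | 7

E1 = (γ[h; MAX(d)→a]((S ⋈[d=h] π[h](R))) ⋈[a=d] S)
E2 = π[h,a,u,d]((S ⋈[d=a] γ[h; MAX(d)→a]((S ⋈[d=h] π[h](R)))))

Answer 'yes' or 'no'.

E1 row counts bottom-up:
  S → 3
  R → 3
  π[h](R) → 3
  (S ⋈[d=h] π[h](R)) → 1
  γ[h; MAX(d)→a]((S ⋈[d=h] π[h](R))) → 1
  S → 3
  (γ[h; MAX(d)→a]((S ⋈[d=h] π[h](R))) ⋈[a=d] S) → 1
E2 row counts bottom-up:
  S → 3
  S → 3
  R → 3
  π[h](R) → 3
  (S ⋈[d=h] π[h](R)) → 1
  γ[h; MAX(d)→a]((S ⋈[d=h] π[h](R))) → 1
  (S ⋈[d=a] γ[h; MAX(d)→a]((S ⋈[d=h] π[h](R)))) → 1
  π[h,a,u,d]((S ⋈[d=a] γ[h; MAX(d)→a]((S ⋈[d=h] π[h](R))))) → 1

E1 and E2 produce the same multiset:
h | a | u | d
7 | 7 | p | 7

yes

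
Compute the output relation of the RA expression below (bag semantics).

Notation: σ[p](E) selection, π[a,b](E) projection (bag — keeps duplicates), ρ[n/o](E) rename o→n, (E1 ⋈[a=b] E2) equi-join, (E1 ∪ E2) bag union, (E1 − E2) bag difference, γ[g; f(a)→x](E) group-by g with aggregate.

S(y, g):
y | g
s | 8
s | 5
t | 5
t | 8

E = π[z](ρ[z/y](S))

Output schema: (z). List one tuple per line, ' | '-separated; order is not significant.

Subexpression sizes:
  S → 4
  ρ[z/y](S) → 4
  π[z](ρ[z/y](S)) → 4

== RESULT ==
z
s
s
t
t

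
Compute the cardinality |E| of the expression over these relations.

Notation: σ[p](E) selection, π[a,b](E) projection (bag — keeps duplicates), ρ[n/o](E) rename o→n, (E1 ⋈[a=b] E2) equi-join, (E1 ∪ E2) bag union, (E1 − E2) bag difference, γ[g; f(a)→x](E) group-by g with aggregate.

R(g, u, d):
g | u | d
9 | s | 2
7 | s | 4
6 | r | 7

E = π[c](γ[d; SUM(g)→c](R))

Row counts bottom-up:
  R → 3
  γ[d; SUM(g)→c](R) → 3
  π[c](γ[d; SUM(g)→c](R)) → 3

|E| = 3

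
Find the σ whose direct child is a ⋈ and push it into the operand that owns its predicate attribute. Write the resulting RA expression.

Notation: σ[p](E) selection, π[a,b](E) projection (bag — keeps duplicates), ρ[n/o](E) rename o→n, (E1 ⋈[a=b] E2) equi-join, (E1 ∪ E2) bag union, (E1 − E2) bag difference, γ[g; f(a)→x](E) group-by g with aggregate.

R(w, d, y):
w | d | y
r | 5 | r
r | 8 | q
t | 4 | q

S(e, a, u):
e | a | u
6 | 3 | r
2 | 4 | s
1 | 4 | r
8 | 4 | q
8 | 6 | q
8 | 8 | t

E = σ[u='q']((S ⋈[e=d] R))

σ filters on u, owned by the left side.
E' = (σ[u='q'](S) ⋈[e=d] R)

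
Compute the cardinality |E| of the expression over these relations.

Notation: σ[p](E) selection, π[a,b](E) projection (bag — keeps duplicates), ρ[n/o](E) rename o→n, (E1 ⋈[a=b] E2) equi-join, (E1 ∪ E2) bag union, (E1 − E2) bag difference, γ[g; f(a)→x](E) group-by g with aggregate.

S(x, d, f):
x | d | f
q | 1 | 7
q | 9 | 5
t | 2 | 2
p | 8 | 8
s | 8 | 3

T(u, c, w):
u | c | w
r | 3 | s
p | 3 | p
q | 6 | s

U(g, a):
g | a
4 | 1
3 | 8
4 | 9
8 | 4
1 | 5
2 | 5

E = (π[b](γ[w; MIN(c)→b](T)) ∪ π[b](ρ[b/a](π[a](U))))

Subexpression sizes:
  T → 3
  γ[w; MIN(c)→b](T) → 2
  π[b](γ[w; MIN(c)→b](T)) → 2
  U → 6
  π[a](U) → 6
  ρ[b/a](π[a](U)) → 6
  π[b](ρ[b/a](π[a](U))) → 6
  (π[b](γ[w; MIN(c)→b](T)) ∪ π[b](ρ[b/a](π[a](U)))) → 8

|E| = 8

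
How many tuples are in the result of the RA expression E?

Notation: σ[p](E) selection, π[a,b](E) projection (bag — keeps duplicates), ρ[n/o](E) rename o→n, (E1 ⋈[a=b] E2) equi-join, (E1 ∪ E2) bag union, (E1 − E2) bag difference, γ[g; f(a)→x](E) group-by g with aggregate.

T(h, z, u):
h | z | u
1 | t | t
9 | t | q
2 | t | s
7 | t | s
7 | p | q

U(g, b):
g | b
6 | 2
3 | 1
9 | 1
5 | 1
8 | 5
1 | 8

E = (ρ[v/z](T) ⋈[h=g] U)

Per-node cardinality:
  T → 5
  ρ[v/z](T) → 5
  U → 6
  (ρ[v/z](T) ⋈[h=g] U) → 2

|E| = 2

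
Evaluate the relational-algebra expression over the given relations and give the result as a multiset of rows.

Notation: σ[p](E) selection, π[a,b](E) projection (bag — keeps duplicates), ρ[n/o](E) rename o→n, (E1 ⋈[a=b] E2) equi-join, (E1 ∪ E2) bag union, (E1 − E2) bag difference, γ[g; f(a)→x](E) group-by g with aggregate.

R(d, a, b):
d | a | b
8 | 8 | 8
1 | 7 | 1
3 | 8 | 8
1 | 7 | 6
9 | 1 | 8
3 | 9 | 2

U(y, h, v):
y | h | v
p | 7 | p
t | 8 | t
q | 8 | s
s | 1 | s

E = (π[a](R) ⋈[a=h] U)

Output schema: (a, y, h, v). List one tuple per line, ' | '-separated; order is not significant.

Stepwise |·|:
  R → 6
  π[a](R) → 6
  U → 4
  (π[a](R) ⋈[a=h] U) → 7

== RESULT ==
a | y | h | v
1 | s | 1 | s
7 | p | 7 | p
7 | p | 7 | p
8 | q | 8 | s
8 | q | 8 | s
8 | t | 8 | t
8 | t | 8 | t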